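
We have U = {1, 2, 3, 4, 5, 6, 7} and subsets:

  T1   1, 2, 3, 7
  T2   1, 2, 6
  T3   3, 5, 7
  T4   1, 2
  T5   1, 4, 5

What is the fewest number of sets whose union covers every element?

T1, T2, T5 together cover {1, 2, 3, 4, 5, 6, 7} — every element.
No 2 of the 5 sets cover everything (all 10 pairs fall short), so 3 is minimum.

3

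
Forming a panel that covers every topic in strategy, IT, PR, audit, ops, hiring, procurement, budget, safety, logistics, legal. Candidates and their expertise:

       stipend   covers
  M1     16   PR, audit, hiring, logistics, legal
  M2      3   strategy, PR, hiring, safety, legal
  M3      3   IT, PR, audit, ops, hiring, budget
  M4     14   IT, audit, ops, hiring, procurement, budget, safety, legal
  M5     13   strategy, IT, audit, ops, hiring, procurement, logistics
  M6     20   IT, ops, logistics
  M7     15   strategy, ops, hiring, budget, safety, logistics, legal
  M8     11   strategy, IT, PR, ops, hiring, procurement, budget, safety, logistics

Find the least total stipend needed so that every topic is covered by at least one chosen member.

M2, M3, M8 cover every topic at stipend 3 + 3 + 11 = 17.
Any cover uses at least 2 members; among all covering selections none totals below 17.

17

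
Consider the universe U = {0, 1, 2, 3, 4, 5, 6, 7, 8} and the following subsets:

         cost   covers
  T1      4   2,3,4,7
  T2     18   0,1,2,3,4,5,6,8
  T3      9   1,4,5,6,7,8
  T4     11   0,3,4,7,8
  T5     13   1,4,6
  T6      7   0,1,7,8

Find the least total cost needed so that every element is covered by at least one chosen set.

T1, T3, T6 cover every element at cost 4 + 9 + 7 = 20.
Any cover uses at least 2 sets; among all covering selections none totals below 20.

20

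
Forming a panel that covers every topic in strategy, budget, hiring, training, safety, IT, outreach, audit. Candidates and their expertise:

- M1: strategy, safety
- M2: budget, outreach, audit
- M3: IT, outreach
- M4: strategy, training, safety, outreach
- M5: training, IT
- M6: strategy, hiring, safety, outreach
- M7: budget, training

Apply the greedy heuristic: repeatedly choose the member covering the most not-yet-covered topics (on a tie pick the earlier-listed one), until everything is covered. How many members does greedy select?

4

Pick 1: M4 covers 4 new topics (strategy, training, safety, outreach).
Pick 2: M2 covers 2 new topics (budget, audit).
Pick 3: M3 covers 1 new topics (IT).
Pick 4: M6 covers 1 new topics (hiring).
Greedy uses 4 members. (The true minimum is 3.)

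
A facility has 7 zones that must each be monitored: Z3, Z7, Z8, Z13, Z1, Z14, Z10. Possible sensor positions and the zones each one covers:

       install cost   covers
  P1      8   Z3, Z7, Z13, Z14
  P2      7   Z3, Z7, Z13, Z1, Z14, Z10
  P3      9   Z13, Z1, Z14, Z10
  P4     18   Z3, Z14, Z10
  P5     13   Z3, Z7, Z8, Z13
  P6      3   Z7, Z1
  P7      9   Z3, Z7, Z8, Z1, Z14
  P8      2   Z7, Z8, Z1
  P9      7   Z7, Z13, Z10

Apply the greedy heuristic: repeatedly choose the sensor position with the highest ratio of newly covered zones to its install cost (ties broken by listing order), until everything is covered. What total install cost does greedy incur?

Pick 1: P8 adds 3 new (Z7, Z8, Z1) at install cost 2 (ratio 3/2).
Pick 2: P2 adds 4 new (Z3, Z13, Z14, Z10) at install cost 7 (ratio 4/7).
Greedy total install cost: 2 + 7 = 9.

9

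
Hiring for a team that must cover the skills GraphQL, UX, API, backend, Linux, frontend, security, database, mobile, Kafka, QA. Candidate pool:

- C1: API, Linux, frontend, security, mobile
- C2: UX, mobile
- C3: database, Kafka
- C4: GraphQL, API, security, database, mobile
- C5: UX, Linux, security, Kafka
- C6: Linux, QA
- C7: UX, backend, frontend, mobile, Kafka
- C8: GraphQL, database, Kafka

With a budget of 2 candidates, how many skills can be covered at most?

Choosing C4, C7 covers {GraphQL, UX, API, backend, frontend, security, database, mobile, Kafka} — 9 skills.
No choice of 2 candidates does better; here Linux, QA are left uncovered.

9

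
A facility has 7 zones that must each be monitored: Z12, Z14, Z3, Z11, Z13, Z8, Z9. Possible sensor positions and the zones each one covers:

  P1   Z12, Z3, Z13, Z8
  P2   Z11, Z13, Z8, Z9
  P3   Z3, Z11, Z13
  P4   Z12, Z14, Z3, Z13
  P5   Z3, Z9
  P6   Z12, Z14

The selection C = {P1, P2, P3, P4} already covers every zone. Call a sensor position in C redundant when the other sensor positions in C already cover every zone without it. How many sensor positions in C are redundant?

Drop P1: the rest still cover every zone — redundant.
Drop P2: Z9 uncovered — not redundant.
Drop P3: the rest still cover every zone — redundant.
Drop P4: Z14 uncovered — not redundant.
2 redundant: P1, P3.

2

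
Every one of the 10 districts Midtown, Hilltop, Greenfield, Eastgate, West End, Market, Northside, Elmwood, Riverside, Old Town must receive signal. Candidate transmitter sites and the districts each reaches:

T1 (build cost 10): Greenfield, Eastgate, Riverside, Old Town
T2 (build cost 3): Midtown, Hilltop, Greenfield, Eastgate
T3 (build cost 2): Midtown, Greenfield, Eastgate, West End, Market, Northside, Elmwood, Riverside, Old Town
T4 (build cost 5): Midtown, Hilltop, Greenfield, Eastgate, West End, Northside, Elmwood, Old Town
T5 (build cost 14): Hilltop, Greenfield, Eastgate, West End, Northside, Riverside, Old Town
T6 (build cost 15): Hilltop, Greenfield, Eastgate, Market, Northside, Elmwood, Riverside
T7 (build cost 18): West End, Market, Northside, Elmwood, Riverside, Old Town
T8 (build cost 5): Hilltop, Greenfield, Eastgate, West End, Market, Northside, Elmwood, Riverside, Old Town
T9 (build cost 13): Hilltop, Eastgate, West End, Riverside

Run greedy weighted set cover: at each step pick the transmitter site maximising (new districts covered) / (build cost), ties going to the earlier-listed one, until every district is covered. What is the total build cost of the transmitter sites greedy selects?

5

Pick 1: T3 adds 9 new (Midtown, Greenfield, Eastgate, West End, Market, Northside, Elmwood, Riverside, Old Town) at build cost 2 (ratio 9/2).
Pick 2: T2 adds 1 new (Hilltop) at build cost 3 (ratio 1/3).
Greedy total build cost: 2 + 3 = 5.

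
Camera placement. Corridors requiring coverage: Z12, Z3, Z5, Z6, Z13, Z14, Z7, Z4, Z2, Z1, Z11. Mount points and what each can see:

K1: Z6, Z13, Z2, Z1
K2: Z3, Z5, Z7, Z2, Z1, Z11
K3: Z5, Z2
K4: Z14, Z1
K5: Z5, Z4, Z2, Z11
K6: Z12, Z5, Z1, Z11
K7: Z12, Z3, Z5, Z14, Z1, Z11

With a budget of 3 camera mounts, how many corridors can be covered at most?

Choosing K1, K2, K7 covers {Z12, Z3, Z5, Z6, Z13, Z14, Z7, Z2, Z1, Z11} — 10 corridors.
No choice of 3 camera mounts does better; here Z4 is left uncovered.

10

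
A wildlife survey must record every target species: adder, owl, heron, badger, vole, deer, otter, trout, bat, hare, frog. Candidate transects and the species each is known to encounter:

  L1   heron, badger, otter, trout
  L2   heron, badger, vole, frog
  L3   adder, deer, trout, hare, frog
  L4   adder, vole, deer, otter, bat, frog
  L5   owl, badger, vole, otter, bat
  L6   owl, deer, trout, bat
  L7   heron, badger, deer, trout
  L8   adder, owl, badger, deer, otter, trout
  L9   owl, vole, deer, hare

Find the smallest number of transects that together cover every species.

3

L1, L3, L5 together cover {adder, owl, heron, badger, vole, deer, otter, trout, bat, hare, frog} — every species.
No 2 of the 9 transects cover everything (all 36 pairs fall short), so 3 is minimum.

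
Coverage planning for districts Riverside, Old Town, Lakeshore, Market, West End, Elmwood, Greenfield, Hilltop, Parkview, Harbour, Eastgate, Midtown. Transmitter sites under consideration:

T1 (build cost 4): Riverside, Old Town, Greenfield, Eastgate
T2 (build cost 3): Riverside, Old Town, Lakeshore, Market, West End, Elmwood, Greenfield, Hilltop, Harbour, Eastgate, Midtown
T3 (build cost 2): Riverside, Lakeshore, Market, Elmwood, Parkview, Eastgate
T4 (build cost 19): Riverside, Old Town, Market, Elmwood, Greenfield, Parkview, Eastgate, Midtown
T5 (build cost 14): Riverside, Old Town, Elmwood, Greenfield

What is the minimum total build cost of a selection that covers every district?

5

T2, T3 cover every district at build cost 3 + 2 = 5.
Any cover uses at least 2 transmitter sites; among all covering selections none totals below 5.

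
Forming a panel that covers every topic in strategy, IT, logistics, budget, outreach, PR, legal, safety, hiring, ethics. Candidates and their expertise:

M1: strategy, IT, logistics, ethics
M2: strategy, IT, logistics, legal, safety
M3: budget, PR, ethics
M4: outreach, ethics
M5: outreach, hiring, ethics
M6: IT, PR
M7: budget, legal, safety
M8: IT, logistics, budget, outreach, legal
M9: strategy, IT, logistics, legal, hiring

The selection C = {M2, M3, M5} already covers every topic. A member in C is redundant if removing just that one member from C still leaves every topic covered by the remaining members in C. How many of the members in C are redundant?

Drop M2: strategy, IT, logistics, legal, … uncovered — not redundant.
Drop M3: budget, PR uncovered — not redundant.
Drop M5: outreach, hiring uncovered — not redundant.
None of the members in C is redundant.

0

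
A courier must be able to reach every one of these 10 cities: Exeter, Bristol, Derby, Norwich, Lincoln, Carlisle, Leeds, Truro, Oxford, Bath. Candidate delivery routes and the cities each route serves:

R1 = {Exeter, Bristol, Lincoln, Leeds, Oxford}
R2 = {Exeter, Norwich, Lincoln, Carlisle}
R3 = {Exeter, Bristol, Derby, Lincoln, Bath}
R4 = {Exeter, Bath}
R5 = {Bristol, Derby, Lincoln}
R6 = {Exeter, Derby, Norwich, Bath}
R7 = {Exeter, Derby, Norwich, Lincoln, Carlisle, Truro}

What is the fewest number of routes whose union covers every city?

R1, R3, R7 together cover {Exeter, Bristol, Derby, Norwich, Lincoln, Carlisle, Leeds, Truro, Oxford, Bath} — every city.
No 2 of the 7 routes cover everything (all 21 pairs fall short), so 3 is minimum.

3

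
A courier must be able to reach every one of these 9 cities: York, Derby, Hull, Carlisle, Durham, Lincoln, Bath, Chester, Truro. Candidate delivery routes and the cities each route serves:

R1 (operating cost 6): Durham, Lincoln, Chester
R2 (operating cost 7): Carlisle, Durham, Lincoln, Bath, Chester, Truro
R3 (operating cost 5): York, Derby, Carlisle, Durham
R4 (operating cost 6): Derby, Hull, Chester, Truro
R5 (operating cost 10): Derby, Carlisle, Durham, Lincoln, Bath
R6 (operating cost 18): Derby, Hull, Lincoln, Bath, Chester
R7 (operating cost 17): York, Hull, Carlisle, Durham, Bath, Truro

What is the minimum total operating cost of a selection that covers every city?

18

R2, R3, R4 cover every city at operating cost 7 + 5 + 6 = 18.
Any cover uses at least 2 routes; among all covering selections none totals below 18.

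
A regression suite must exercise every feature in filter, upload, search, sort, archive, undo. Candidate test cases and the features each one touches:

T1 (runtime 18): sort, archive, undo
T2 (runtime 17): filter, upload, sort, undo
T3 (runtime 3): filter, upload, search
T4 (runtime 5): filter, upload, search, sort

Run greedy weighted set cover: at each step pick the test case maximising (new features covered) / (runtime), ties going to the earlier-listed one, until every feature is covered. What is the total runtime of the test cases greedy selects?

26

Pick 1: T3 adds 3 new (filter, upload, search) at runtime 3 (ratio 3/3).
Pick 2: T4 adds 1 new (sort) at runtime 5 (ratio 1/5).
Pick 3: T1 adds 2 new (archive, undo) at runtime 18 (ratio 2/18).
Greedy total runtime: 3 + 5 + 18 = 26. (The true optimum is 21, so greedy overshoots here.)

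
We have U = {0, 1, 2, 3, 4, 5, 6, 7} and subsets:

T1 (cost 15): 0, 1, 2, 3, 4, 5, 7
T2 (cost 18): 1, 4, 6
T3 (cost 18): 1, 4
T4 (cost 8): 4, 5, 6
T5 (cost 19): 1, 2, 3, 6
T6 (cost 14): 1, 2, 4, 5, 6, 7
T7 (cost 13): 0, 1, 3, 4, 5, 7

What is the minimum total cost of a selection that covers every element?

23

T1, T4 cover every element at cost 15 + 8 = 23.
Any cover uses at least 2 sets; among all covering selections none totals below 23.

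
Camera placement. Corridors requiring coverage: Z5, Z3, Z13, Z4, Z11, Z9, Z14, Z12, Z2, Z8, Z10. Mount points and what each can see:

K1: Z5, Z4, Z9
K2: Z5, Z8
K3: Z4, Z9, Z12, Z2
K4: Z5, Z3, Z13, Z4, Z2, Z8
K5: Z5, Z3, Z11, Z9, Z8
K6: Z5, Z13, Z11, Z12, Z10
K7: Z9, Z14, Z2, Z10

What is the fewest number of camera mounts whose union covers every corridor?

K4, K6, K7 together cover {Z5, Z3, Z13, Z4, Z11, Z9, Z14, Z12, Z2, Z8, Z10} — every corridor.
No 2 of the 7 camera mounts cover everything (all 21 pairs fall short), so 3 is minimum.

3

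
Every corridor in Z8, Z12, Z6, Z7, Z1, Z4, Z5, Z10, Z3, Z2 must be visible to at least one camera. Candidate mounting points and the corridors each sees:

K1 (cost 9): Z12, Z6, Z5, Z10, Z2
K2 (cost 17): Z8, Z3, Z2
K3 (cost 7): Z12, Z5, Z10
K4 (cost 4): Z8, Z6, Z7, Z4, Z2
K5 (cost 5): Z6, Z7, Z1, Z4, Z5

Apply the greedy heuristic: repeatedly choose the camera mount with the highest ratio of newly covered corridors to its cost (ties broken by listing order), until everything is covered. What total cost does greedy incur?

33

Pick 1: K4 adds 5 new (Z8, Z6, Z7, Z4, Z2) at cost 4 (ratio 5/4).
Pick 2: K3 adds 3 new (Z12, Z5, Z10) at cost 7 (ratio 3/7).
Pick 3: K5 adds 1 new (Z1) at cost 5 (ratio 1/5).
Pick 4: K2 adds 1 new (Z3) at cost 17 (ratio 1/17).
Greedy total cost: 4 + 7 + 5 + 17 = 33. (The true optimum is 29, so greedy overshoots here.)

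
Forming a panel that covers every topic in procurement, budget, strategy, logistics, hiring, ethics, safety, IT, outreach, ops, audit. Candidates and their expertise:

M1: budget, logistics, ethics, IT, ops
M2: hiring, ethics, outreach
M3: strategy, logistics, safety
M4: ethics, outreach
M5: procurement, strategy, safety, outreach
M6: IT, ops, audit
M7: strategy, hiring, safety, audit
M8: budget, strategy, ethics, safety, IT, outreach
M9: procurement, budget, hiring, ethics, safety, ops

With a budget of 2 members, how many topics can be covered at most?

Choosing M1, M5 covers {procurement, budget, strategy, logistics, ethics, safety, IT, outreach, ops} — 9 topics.
No choice of 2 members does better; here hiring, audit are left uncovered.

9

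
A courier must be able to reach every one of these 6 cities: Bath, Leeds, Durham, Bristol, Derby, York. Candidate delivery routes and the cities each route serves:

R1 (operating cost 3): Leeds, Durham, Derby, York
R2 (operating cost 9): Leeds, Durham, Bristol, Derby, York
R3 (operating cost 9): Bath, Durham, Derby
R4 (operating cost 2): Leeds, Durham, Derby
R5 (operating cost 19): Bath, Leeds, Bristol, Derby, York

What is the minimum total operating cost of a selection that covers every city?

18

R2, R3 cover every city at operating cost 9 + 9 = 18.
Any cover uses at least 2 routes; among all covering selections none totals below 18.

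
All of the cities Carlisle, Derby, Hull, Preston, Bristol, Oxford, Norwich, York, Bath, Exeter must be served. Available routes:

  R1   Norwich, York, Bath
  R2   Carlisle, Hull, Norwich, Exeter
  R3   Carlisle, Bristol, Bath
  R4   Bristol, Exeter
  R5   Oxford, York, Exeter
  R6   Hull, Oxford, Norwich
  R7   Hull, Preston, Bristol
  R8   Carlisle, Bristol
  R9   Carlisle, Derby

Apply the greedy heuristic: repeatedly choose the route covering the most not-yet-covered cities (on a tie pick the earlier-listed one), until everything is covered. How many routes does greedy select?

5

Pick 1: R2 covers 4 new cities (Carlisle, Hull, Norwich, Exeter).
Pick 2: R1 covers 2 new cities (York, Bath).
Pick 3: R7 covers 2 new cities (Preston, Bristol).
Pick 4: R5 covers 1 new cities (Oxford).
Pick 5: R9 covers 1 new cities (Derby).
Greedy uses 5 routes. (The true minimum is 4.)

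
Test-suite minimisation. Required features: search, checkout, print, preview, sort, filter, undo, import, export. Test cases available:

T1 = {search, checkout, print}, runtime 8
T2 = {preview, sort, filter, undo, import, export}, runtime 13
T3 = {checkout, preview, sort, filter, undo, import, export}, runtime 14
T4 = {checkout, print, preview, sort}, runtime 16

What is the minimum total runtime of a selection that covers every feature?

T1, T2 cover every feature at runtime 8 + 13 = 21.
Any cover uses at least 2 test cases; among all covering selections none totals below 21.

21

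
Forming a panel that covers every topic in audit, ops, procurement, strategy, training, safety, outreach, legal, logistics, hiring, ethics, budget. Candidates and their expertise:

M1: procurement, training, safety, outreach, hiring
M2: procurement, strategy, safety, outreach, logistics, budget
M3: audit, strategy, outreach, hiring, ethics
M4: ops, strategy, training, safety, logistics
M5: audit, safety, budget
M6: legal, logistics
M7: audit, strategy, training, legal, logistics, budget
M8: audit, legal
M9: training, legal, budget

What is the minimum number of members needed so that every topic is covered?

M1, M3, M4, M7 together cover {audit, ops, procurement, strategy, training, safety, outreach, legal, logistics, hiring, ethics, budget} — every topic.
No 3 of the 9 members cover everything (all 84 triples fall short), so 4 is minimum.

4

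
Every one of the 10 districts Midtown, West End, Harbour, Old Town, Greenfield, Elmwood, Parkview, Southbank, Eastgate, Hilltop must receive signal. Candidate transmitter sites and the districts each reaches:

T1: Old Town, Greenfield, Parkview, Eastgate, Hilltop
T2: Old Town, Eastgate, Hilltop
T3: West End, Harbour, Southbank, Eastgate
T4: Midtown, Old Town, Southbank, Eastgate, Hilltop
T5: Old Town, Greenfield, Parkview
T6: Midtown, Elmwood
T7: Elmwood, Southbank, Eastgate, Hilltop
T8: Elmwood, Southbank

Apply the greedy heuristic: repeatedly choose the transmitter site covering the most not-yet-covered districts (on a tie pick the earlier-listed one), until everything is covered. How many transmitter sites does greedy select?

Pick 1: T1 covers 5 new districts (Old Town, Greenfield, Parkview, Eastgate, Hilltop).
Pick 2: T3 covers 3 new districts (West End, Harbour, Southbank).
Pick 3: T6 covers 2 new districts (Midtown, Elmwood).
Greedy uses 3 transmitter sites.

3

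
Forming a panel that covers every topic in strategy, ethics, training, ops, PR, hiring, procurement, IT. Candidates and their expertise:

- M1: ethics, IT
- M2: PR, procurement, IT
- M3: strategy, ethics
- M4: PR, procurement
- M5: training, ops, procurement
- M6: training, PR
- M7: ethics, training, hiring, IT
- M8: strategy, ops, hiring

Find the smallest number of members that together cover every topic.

M2, M7, M8 together cover {strategy, ethics, training, ops, PR, hiring, procurement, IT} — every topic.
No 2 of the 8 members cover everything (all 28 pairs fall short), so 3 is minimum.

3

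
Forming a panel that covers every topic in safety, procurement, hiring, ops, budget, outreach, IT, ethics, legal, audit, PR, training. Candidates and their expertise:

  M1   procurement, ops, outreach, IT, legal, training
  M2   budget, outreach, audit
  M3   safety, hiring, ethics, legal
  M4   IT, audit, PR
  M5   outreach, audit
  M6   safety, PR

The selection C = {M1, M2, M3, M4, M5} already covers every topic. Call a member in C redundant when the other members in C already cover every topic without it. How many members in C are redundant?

1

Drop M1: procurement, ops, training uncovered — not redundant.
Drop M2: budget uncovered — not redundant.
Drop M3: safety, hiring, ethics uncovered — not redundant.
Drop M4: PR uncovered — not redundant.
Drop M5: the rest still cover every topic — redundant.
1 redundant: M5.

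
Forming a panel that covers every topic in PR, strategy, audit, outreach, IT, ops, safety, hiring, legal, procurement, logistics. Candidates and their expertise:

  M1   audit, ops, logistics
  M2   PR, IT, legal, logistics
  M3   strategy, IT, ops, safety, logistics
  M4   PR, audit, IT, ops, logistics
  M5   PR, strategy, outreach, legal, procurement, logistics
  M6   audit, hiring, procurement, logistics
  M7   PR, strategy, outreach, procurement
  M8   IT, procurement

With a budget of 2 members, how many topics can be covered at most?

Choosing M3, M5 covers {PR, strategy, outreach, IT, ops, safety, legal, procurement, logistics} — 9 topics.
No choice of 2 members does better; here audit, hiring are left uncovered.

9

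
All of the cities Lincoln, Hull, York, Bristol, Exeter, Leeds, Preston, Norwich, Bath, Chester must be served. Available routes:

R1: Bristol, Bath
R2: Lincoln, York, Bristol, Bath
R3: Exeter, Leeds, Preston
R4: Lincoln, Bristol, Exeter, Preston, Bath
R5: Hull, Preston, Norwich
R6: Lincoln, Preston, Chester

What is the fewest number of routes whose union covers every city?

4

R2, R3, R5, R6 together cover {Lincoln, Hull, York, Bristol, Exeter, Leeds, Preston, Norwich, Bath, Chester} — every city.
No 3 of the 6 routes cover everything (all 20 triples fall short), so 4 is minimum.
Greedy (largest uncovered first) would take R4, R5, R2, R3, R6 — 5 routes — but 4 suffice.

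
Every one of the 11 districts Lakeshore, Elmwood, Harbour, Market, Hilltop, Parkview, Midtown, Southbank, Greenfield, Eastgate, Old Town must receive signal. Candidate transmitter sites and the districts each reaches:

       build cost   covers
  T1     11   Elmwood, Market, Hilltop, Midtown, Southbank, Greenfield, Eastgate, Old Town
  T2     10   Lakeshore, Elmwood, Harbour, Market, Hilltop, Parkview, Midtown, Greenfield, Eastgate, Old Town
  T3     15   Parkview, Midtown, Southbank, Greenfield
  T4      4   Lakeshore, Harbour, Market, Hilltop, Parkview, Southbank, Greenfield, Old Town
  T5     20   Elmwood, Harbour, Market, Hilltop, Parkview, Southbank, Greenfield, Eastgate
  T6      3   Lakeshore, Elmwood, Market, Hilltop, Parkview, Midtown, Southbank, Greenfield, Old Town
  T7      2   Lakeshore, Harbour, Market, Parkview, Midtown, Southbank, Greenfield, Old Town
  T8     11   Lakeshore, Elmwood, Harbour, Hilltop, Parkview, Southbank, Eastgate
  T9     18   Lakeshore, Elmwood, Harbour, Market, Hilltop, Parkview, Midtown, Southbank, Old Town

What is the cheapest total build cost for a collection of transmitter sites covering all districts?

T2, T7 cover every district at build cost 10 + 2 = 12.
Any cover uses at least 2 transmitter sites; among all covering selections none totals below 12.
Greedy by coverage-per-build cost would pick T7, T6, T2 for 15 — worse than the optimum 12.

12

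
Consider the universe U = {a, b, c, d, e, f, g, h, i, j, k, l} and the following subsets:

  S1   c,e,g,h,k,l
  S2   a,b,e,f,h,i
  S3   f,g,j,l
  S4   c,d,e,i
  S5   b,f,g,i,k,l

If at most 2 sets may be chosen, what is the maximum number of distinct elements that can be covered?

10

Choosing S1, S2 covers {a, b, c, e, f, g, h, i, k, l} — 10 elements.
No choice of 2 sets does better; here d, j are left uncovered.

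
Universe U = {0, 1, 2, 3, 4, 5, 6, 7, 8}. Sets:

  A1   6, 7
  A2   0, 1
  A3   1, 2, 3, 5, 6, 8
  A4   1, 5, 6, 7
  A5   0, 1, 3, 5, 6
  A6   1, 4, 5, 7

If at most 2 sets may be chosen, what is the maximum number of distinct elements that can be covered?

Choosing A3, A6 covers {1, 2, 3, 4, 5, 6, 7, 8} — 8 elements.
No choice of 2 sets does better; here 0 is left uncovered.

8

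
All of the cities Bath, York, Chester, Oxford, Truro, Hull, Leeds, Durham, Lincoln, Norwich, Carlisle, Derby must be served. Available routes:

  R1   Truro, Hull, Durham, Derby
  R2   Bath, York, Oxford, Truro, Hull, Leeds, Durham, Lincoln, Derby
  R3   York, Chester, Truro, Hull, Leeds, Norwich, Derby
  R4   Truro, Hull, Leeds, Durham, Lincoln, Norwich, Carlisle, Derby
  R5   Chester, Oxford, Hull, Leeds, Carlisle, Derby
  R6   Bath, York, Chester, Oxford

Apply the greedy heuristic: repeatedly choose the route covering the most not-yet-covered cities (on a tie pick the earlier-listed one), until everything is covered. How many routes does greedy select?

3

Pick 1: R2 covers 9 new cities (Bath, York, Oxford, Truro, Hull, Leeds, Durham, Lincoln, Derby).
Pick 2: R3 covers 2 new cities (Chester, Norwich).
Pick 3: R4 covers 1 new cities (Carlisle).
Greedy uses 3 routes. (The true minimum is 2.)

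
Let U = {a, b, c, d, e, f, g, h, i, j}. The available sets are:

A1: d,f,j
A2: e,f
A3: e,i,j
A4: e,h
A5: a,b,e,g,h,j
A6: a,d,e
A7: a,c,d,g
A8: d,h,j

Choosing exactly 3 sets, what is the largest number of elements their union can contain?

9

Choosing A1, A3, A5 covers {a, b, d, e, f, g, h, i, j} — 9 elements.
No choice of 3 sets does better; here c is left uncovered.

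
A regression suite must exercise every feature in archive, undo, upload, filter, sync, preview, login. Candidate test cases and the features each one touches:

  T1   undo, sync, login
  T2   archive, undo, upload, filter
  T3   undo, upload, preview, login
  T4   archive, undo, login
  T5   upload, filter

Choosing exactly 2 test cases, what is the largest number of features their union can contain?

6

Choosing T1, T2 covers {archive, undo, upload, filter, sync, login} — 6 features.
No choice of 2 test cases does better; here preview is left uncovered.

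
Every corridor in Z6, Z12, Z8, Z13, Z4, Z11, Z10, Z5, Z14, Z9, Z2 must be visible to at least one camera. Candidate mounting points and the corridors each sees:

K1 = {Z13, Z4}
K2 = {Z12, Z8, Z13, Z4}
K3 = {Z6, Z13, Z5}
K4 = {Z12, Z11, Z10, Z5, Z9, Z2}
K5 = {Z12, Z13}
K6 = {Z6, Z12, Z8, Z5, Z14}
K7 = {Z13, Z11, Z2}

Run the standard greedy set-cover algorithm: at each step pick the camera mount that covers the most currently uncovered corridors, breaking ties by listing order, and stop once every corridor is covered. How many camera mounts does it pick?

3

Pick 1: K4 covers 6 new corridors (Z12, Z11, Z10, Z5, Z9, Z2).
Pick 2: K2 covers 3 new corridors (Z8, Z13, Z4).
Pick 3: K6 covers 2 new corridors (Z6, Z14).
Greedy uses 3 camera mounts.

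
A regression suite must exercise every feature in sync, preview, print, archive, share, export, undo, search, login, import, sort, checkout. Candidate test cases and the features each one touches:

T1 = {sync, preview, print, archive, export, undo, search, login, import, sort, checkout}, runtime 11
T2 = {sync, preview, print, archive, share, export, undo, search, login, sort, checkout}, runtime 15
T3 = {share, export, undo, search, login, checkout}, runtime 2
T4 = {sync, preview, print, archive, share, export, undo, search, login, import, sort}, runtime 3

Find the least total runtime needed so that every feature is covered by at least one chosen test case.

5

T3, T4 cover every feature at runtime 2 + 3 = 5.
Any cover uses at least 2 test cases; among all covering selections none totals below 5.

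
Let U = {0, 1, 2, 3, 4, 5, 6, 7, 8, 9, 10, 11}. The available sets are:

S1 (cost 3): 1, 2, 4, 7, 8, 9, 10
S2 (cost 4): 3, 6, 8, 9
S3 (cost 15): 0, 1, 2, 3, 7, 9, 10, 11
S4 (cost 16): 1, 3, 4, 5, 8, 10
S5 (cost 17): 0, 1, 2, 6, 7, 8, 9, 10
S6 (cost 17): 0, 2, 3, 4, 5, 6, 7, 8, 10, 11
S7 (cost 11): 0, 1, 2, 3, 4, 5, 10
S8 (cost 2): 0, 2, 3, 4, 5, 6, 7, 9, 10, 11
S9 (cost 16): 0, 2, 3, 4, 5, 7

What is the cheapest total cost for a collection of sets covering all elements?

5

S1, S8 cover every element at cost 3 + 2 = 5.
Any cover uses at least 2 sets; among all covering selections none totals below 5.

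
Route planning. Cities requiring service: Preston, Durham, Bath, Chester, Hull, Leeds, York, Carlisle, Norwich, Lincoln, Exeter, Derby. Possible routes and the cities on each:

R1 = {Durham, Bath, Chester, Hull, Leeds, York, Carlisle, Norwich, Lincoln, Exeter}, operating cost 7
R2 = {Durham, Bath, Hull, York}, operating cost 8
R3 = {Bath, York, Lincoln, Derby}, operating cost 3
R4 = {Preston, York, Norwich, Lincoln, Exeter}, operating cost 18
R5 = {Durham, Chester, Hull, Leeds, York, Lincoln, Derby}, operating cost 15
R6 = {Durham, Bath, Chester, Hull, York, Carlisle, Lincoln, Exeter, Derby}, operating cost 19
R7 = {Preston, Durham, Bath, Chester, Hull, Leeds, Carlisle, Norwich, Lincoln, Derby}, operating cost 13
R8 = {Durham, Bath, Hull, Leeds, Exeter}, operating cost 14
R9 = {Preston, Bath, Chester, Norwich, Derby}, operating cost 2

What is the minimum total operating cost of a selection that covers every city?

9

R1, R9 cover every city at operating cost 7 + 2 = 9.
Any cover uses at least 2 routes; among all covering selections none totals below 9.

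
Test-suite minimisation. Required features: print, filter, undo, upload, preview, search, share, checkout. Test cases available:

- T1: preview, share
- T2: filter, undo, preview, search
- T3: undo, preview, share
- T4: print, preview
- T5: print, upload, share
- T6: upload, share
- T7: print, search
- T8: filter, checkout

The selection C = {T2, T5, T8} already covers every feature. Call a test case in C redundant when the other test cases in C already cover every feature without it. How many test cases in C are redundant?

Drop T2: undo, preview, search uncovered — not redundant.
Drop T5: print, upload, share uncovered — not redundant.
Drop T8: checkout uncovered — not redundant.
None of the test cases in C is redundant.

0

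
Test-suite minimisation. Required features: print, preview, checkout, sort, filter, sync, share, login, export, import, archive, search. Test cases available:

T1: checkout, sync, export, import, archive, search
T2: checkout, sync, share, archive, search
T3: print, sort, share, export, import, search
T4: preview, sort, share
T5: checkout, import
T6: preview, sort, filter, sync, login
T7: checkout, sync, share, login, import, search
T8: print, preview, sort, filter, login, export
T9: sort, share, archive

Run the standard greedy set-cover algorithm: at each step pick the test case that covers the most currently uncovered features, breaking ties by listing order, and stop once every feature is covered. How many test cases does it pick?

Pick 1: T1 covers 6 new features (checkout, sync, export, import, archive, search).
Pick 2: T8 covers 5 new features (print, preview, sort, filter, login).
Pick 3: T2 covers 1 new features (share).
Greedy uses 3 test cases.

3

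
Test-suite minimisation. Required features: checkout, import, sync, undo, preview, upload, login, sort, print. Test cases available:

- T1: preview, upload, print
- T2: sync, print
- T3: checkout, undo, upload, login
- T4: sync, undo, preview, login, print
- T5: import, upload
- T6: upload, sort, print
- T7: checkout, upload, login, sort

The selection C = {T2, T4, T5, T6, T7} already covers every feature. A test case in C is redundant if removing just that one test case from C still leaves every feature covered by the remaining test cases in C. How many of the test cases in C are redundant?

2

Drop T2: the rest still cover every feature — redundant.
Drop T4: undo, preview uncovered — not redundant.
Drop T5: import uncovered — not redundant.
Drop T6: the rest still cover every feature — redundant.
Drop T7: checkout uncovered — not redundant.
2 redundant: T2, T6.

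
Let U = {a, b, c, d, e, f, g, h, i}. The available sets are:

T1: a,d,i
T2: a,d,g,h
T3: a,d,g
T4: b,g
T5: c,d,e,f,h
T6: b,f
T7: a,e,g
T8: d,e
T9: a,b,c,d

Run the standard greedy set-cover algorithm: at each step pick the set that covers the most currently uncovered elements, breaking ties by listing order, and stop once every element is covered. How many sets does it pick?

Pick 1: T5 covers 5 new elements (c, d, e, f, h).
Pick 2: T1 covers 2 new elements (a, i).
Pick 3: T4 covers 2 new elements (b, g).
Greedy uses 3 sets.

3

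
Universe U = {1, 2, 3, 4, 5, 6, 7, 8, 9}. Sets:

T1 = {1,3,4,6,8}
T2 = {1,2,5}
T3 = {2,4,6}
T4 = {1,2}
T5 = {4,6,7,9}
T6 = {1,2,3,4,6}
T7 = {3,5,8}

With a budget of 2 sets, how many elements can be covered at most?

Choosing T1, T2 covers {1, 2, 3, 4, 5, 6, 8} — 7 elements.
No choice of 2 sets does better; here 7, 9 are left uncovered.

7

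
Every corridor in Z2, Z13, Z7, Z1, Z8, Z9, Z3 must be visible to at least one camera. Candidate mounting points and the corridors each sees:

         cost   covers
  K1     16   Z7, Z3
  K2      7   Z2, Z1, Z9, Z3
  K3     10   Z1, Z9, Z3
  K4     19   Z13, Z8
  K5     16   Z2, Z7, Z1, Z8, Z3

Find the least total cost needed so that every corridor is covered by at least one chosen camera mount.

42

K1, K2, K4 cover every corridor at cost 16 + 7 + 19 = 42.
Any cover uses at least 3 camera mounts; among all covering selections none totals below 42.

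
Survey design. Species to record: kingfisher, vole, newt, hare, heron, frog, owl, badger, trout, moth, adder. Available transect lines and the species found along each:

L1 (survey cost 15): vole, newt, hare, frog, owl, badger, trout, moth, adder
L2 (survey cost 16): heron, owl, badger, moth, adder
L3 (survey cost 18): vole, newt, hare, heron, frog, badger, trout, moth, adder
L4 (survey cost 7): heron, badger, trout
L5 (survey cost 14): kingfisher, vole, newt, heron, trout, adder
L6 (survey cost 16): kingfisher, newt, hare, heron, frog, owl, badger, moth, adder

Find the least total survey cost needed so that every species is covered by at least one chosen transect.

L1, L5 cover every species at survey cost 15 + 14 = 29.
Any cover uses at least 2 transects; among all covering selections none totals below 29.

29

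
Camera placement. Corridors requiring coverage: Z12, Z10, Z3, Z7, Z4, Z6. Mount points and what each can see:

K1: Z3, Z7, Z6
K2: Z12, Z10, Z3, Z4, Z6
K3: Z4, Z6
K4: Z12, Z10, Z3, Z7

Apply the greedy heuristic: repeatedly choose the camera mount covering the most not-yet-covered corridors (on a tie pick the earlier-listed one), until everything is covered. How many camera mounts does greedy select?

Pick 1: K2 covers 5 new corridors (Z12, Z10, Z3, Z4, Z6).
Pick 2: K1 covers 1 new corridors (Z7).
Greedy uses 2 camera mounts.

2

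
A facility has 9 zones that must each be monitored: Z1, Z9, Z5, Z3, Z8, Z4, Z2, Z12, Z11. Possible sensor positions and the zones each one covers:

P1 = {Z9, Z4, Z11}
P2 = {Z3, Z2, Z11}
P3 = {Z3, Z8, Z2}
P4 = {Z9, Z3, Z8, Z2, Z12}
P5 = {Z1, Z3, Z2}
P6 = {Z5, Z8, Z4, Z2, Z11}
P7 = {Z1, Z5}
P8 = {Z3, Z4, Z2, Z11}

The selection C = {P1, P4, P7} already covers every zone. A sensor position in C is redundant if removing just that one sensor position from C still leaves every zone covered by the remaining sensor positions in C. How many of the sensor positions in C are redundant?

Drop P1: Z4, Z11 uncovered — not redundant.
Drop P4: Z3, Z8, Z2, Z12 uncovered — not redundant.
Drop P7: Z1, Z5 uncovered — not redundant.
None of the sensor positions in C is redundant.

0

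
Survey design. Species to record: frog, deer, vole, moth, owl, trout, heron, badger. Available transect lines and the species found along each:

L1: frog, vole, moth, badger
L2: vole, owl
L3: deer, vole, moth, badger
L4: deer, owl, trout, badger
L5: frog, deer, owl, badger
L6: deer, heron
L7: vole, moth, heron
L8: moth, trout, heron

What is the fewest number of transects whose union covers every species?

L1, L4, L6 together cover {frog, deer, vole, moth, owl, trout, heron, badger} — every species.
No 2 of the 8 transects cover everything (all 28 pairs fall short), so 3 is minimum.

3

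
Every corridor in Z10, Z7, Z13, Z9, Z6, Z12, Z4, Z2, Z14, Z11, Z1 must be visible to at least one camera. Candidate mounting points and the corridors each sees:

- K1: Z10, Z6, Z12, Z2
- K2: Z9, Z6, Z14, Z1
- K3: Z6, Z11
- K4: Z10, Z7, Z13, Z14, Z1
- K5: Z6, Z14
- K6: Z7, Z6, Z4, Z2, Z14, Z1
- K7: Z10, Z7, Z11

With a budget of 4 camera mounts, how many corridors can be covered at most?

10

Choosing K1, K2, K3, K4 covers {Z10, Z7, Z13, Z9, Z6, Z12, Z2, Z14, Z11, Z1} — 10 corridors.
No choice of 4 camera mounts does better; here Z4 is left uncovered.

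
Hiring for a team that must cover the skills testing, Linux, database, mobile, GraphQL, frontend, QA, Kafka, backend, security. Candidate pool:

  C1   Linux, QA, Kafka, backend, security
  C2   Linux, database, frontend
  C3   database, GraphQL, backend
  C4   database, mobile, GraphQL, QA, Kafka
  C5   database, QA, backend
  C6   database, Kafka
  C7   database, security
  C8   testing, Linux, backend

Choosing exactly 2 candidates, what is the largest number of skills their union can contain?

Choosing C1, C4 covers {Linux, database, mobile, GraphQL, QA, Kafka, backend, security} — 8 skills.
No choice of 2 candidates does better; here testing, frontend are left uncovered.

8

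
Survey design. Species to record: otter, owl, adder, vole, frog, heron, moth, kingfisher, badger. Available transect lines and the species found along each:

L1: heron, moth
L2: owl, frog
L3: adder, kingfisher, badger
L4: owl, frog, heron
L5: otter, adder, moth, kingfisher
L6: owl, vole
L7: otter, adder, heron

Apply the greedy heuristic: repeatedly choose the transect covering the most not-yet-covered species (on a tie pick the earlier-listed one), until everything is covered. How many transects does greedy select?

Pick 1: L5 covers 4 new species (otter, adder, moth, kingfisher).
Pick 2: L4 covers 3 new species (owl, frog, heron).
Pick 3: L3 covers 1 new species (badger).
Pick 4: L6 covers 1 new species (vole).
Greedy uses 4 transects.

4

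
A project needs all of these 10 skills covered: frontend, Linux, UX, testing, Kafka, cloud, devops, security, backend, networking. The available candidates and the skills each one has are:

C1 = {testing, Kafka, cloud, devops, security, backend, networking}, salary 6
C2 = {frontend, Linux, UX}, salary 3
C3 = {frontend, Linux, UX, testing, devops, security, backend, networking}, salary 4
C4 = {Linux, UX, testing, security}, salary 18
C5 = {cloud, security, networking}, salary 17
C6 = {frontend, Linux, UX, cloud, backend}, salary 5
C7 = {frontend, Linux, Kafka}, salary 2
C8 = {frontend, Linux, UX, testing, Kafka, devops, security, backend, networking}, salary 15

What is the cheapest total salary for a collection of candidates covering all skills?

C1, C2 cover every skill at salary 6 + 3 = 9.
Any cover uses at least 2 candidates; among all covering selections none totals below 9.
Greedy by coverage-per-salary would pick C3, C7, C6 for 11 — worse than the optimum 9.

9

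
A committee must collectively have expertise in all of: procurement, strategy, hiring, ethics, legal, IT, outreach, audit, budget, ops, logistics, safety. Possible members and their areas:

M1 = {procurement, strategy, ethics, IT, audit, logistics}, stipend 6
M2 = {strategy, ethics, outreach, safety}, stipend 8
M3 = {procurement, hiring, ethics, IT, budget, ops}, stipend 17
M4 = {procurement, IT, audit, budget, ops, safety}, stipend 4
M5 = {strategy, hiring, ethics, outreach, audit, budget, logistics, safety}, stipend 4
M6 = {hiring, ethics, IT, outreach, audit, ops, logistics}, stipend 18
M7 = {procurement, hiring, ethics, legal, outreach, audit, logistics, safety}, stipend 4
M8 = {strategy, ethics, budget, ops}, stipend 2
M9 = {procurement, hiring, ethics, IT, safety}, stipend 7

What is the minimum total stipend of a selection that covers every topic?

10

M4, M7, M8 cover every topic at stipend 4 + 4 + 2 = 10.
Any cover uses at least 3 members; among all covering selections none totals below 10.
Greedy by coverage-per-stipend would pick M5, M4, M7 for 12 — worse than the optimum 10.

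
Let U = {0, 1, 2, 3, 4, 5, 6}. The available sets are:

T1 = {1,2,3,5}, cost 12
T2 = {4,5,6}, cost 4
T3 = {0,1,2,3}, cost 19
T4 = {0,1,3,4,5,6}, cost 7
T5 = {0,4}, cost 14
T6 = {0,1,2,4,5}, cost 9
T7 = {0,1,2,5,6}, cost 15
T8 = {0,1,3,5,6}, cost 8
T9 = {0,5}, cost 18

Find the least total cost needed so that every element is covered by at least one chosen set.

16

T4, T6 cover every element at cost 7 + 9 = 16.
Any cover uses at least 2 sets; among all covering selections none totals below 16.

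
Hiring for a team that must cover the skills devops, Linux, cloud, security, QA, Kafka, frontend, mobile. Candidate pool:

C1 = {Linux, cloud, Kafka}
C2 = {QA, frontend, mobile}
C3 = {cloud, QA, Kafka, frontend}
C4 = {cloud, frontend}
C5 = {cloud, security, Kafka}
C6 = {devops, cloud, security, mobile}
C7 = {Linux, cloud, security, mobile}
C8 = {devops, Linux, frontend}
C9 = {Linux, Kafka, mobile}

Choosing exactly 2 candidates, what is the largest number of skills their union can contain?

Choosing C3, C6 covers {devops, cloud, security, QA, Kafka, frontend, mobile} — 7 skills.
No choice of 2 candidates does better; here Linux is left uncovered.

7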